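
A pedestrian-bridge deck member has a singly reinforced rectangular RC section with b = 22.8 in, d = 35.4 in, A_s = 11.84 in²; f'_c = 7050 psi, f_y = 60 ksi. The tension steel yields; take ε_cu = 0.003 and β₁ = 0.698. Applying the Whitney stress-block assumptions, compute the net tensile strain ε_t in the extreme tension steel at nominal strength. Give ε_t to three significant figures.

ε_t ≈ 0.0113

a = A_s f_y/(0.85 f'_c b) = 5.199 in.
β₁ = 0.698, so c = a/β₁ = 5.199/0.698 = 7.448 in.
From the linear strain diagram with ε_cu = 0.003: ε_t = 0.003 (d − c)/c = 0.003 × (35.4 − 7.448)/7.448 = 0.0113.
Since ε_t ≥ 0.005, the section is tension-controlled.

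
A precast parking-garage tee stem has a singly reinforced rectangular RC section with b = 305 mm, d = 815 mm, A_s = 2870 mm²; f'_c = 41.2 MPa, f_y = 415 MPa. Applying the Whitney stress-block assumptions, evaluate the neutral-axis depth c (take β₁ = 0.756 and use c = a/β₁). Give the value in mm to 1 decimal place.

c ≈ 147.5 mm

T = A_s f_y = 2870 × 415 = 1191050 N = 1191.05 kN.
Setting C = 0.85 f'_c a b equal to T: a = 1191050/(0.85 × 41.2 × 305) = 111.510 mm.
With β₁ = 0.756, c = a/β₁ = 111.510/0.756 = 147.5 mm.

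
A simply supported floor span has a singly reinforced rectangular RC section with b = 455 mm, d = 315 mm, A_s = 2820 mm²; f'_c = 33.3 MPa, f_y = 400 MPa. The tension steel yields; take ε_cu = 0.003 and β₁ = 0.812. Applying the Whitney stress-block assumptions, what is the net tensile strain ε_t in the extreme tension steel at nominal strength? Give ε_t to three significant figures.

a = A_s f_y/(0.85 f'_c b) = 87.59 mm.
β₁ = 0.812, so c = a/β₁ = 87.59/0.812 = 107.87 mm.
From the linear strain diagram with ε_cu = 0.003: ε_t = 0.003 (d − c)/c = 0.003 × (315 − 107.87)/107.87 = 0.00576.
Since ε_t ≥ 0.005, the section is tension-controlled.

ε_t ≈ 0.00576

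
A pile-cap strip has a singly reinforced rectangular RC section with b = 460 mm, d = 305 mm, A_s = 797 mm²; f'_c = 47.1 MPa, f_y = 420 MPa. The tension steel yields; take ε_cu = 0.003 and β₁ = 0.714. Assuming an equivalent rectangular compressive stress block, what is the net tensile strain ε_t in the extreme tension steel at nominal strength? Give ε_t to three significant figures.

a = A_s f_y/(0.85 f'_c b) = 18.18 mm.
β₁ = 0.714, so c = a/β₁ = 18.18/0.714 = 25.46 mm.
From the linear strain diagram with ε_cu = 0.003: ε_t = 0.003 (d − c)/c = 0.003 × (305 − 25.46)/25.46 = 0.0329.
Since ε_t ≥ 0.005, the section is tension-controlled.

ε_t ≈ 0.0329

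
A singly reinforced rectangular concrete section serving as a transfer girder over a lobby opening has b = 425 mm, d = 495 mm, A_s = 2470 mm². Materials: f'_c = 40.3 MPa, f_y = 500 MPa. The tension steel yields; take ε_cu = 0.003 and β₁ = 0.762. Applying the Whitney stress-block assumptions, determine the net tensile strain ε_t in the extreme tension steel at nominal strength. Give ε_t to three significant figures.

ε_t ≈ 0.0103

a = A_s f_y/(0.85 f'_c b) = 84.83 mm.
β₁ = 0.762, so c = a/β₁ = 84.83/0.762 = 111.33 mm.
From the linear strain diagram with ε_cu = 0.003: ε_t = 0.003 (d − c)/c = 0.003 × (495 − 111.33)/111.33 = 0.0103.
Since ε_t ≥ 0.005, the section is tension-controlled.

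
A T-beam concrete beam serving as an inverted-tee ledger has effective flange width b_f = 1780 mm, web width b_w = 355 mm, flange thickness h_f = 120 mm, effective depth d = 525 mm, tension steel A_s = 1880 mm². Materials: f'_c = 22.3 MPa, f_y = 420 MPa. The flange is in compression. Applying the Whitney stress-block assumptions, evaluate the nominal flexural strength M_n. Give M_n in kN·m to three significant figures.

Tension: T = A_s f_y = 1880 × 420 = 789600 N.
Try a within the flange: a = T/(0.85 f'_c b_f) = 789600/(0.85 × 22.3 × 1780) = 23.40 mm.
Since a = 23.40 ≤ h_f = 120 mm, the stress block lies entirely in the flange; analyse as a rectangular beam of width b_f.
M_n = T(d − a/2) = 789600 × (525 − 11.7) = 405.30 × 10⁶ N·mm.
M_n = 405.30 kN·m.

M_n ≈ 405 kN·m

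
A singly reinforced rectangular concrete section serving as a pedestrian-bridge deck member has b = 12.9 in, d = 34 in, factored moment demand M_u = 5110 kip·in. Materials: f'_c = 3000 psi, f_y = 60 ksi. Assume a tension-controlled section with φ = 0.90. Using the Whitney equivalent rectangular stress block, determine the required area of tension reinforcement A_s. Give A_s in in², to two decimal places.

A_s ≈ 3.03 in²

M_n = M_u/φ = 5110/0.90 = 5677.78 kip·in.
From M_n = 0.85 f'_c a b (d − a/2):
a = d − √(d² − 2M_n/(0.85 f'_c b)) = 34 − √(34² − 2 × 5677.78/(0.85 × 3 × 12.9)) = 5.526 in.
A_s = 0.85 f'_c a b / f_y = 0.85 × 3 × 5.526 × 12.9 / 60 = 3.030 in².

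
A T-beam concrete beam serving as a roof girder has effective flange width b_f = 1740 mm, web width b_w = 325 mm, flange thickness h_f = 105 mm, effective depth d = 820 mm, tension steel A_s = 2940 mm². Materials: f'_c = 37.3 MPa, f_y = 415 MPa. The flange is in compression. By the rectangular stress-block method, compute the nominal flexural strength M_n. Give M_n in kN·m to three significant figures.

Tension: T = A_s f_y = 2940 × 415 = 1220100 N.
Try a within the flange: a = T/(0.85 f'_c b_f) = 1220100/(0.85 × 37.3 × 1740) = 22.12 mm.
Since a = 22.12 ≤ h_f = 105 mm, the stress block lies entirely in the flange; analyse as a rectangular beam of width b_f.
M_n = T(d − a/2) = 1220100 × (820 − 11.06) = 986.99 × 10⁶ N·mm.
M_n = 986.99 kN·m.

M_n ≈ 987 kN·m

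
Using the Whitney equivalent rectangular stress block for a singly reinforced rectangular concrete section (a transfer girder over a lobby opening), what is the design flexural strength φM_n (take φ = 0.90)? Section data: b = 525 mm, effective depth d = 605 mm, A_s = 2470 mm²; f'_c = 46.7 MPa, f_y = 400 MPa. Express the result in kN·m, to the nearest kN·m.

T = A_s f_y = 2470 × 400 = 988000 N = 988 kN.
From C = T: a = T/(0.85 f'_c b) = 988000/(0.85 × 46.7 × 525) = 47.41 mm.
M_n = T(d − a/2) = 988 kN × (605 − 23.705) mm = 574.32 kN·m.
φM_n = 0.90 × 574.32 = 516.89 kN·m.

φM_n ≈ 517 kN·m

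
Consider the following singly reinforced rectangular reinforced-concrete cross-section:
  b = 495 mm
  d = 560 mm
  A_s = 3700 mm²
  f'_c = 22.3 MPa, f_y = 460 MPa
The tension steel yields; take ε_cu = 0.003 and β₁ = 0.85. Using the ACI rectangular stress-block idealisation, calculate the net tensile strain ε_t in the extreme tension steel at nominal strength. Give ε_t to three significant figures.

ε_t ≈ 0.00487

a = A_s f_y/(0.85 f'_c b) = 181.40 mm.
β₁ = 0.85, so c = a/β₁ = 181.40/0.85 = 213.41 mm.
From the linear strain diagram with ε_cu = 0.003: ε_t = 0.003 (d − c)/c = 0.003 × (560 − 213.41)/213.41 = 0.00487.
ε_t is between 0.004 and 0.005 — transition zone.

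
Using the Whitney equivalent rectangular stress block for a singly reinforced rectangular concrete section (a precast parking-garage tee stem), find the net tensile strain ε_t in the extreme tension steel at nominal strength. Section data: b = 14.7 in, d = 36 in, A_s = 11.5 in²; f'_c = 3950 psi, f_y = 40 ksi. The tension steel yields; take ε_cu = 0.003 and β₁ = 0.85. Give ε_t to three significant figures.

a = A_s f_y/(0.85 f'_c b) = 9.320 in.
β₁ = 0.85, so c = a/β₁ = 9.320/0.85 = 10.965 in.
From the linear strain diagram with ε_cu = 0.003: ε_t = 0.003 (d − c)/c = 0.003 × (36 − 10.965)/10.965 = 0.00685.
Since ε_t ≥ 0.005, the section is tension-controlled.

ε_t ≈ 0.00685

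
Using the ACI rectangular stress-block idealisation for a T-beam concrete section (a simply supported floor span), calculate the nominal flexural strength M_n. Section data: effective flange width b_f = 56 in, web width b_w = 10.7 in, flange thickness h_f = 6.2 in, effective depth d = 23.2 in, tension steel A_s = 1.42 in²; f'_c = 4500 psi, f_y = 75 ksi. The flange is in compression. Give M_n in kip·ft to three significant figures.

M_n ≈ 204 kip·ft

Tension: T = A_s f_y = 1.42 × 75 = 106.5 kips.
Try a within the flange: a = T/(0.85 f'_c b_f) = 106.5/(0.85 × 4.5 × 56) = 0.497 in.
Since a = 0.497 ≤ h_f = 6.2 in, the stress block lies entirely in the flange; analyse as a rectangular beam of width b_f.
M_n = T(d − a/2) = 106.5 × (23.2 − 0.2485) = 2444.3 kip·in.
M_n = 2444.3/12 = 203.69 kip·ft.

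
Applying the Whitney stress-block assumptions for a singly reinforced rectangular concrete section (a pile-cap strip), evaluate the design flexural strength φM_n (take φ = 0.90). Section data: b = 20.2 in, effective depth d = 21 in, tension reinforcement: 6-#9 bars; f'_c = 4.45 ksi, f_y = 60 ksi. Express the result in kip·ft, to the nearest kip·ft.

φM_n ≈ 503 kip·ft

A_s = 6 × 1 = 6 in².
T = A_s f_y = 6 × 60 = 360 kips.
a = T/(0.85 f'_c b) = 360/(0.85 × 4.45 × 20.2) = 4.712 in.
M_n = T(d − a/2) = 360 × (21 − 2.356) = 6711.8 kip·in = 6711.8/12 = 559.32 kip·ft.
φM_n = 0.90 × 559.32 = 503.39 kip·ft.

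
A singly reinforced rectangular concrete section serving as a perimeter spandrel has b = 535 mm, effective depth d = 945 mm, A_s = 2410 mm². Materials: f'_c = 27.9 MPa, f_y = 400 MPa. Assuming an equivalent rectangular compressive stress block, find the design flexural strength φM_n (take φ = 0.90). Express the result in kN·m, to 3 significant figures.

T = A_s f_y = 2410 × 400 = 964000 N = 964 kN.
From C = T: a = T/(0.85 f'_c b) = 964000/(0.85 × 27.9 × 535) = 75.98 mm.
M_n = T(d − a/2) = 964 kN × (945 − 37.99) mm = 874.36 kN·m.
φM_n = 0.90 × 874.36 = 786.92 kN·m.

φM_n ≈ 787 kN·m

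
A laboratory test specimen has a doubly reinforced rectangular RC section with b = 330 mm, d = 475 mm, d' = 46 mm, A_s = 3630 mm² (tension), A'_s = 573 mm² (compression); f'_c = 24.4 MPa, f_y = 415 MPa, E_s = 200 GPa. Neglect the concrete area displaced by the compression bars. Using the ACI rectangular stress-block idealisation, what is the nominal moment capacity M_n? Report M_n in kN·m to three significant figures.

Assume both tension and compression steel yield.
Net tension couple steel: A_s − A'_s = 3057 mm².
a = (A_s − A'_s) f_y / (0.85 f'_c b) = 1268655/(0.85 × 24.4 × 330) = 185.36 mm.
c = a/β₁ = 185.36/0.85 = 218.07 mm; ε'_s = 0.003(c − d')/c = 0.0024 ≥ f_y/E_s = 0.0021, so compression steel does yield.
M_n = (A_s − A'_s) f_y (d − a/2) + A'_s f_y (d − d') = [1268655 × (475 − 92.68) + 237795 × (475 − 46)] × 10⁻⁶ = 485.03 + 102.01 = 587.04 kN·m.

M_n ≈ 587 kN·m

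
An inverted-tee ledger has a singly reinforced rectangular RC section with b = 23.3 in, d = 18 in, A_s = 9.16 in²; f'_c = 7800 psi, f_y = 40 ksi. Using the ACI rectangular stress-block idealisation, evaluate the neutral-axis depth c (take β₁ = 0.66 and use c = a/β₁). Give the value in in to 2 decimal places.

c ≈ 3.59 in

T = A_s f_y = 9.16 × 40 = 366.4 kips.
a = T/(0.85 f'_c b) = 366.4/(0.85 × 7.8 × 23.3) = 2.3718 in.
With β₁ = 0.66, c = a/β₁ = 2.3718/0.66 = 3.59 in.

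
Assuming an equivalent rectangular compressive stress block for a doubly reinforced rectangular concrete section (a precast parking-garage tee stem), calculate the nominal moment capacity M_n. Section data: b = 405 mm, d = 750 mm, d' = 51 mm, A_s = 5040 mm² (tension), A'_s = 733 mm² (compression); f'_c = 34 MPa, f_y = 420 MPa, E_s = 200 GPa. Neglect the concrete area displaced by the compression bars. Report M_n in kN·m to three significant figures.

M_n ≈ 1430 kN·m

Assume both tension and compression steel yield.
Net tension couple steel: A_s − A'_s = 4307 mm².
a = (A_s − A'_s) f_y / (0.85 f'_c b) = 1808940/(0.85 × 34 × 405) = 154.55 mm.
c = a/β₁ = 154.55/0.807 = 191.51 mm; ε'_s = 0.003(c − d')/c = 0.0022 ≥ f_y/E_s = 0.0021, so compression steel does yield.
M_n = (A_s − A'_s) f_y (d − a/2) + A'_s f_y (d − d') = [1808940 × (750 − 77.275) + 307860 × (750 − 51)] × 10⁻⁶ = 1216.92 + 215.19 = 1432.11 kN·m.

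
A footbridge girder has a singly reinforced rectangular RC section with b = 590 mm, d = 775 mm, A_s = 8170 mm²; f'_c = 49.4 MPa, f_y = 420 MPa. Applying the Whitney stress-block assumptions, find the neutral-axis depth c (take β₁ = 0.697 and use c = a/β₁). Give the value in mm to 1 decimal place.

c ≈ 198.7 mm

T = A_s f_y = 8170 × 420 = 3431400 N = 3431.4 kN.
Setting C = 0.85 f'_c a b equal to T: a = 3431400/(0.85 × 49.4 × 590) = 138.508 mm.
With β₁ = 0.697, c = a/β₁ = 138.508/0.697 = 198.7 mm.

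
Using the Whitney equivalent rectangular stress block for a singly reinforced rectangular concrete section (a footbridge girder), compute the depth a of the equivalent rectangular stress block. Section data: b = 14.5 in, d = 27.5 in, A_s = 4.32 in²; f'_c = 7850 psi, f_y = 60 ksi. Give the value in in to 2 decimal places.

T = A_s f_y = 4.32 × 60 = 259.2 kips.
a = T/(0.85 f'_c b) = 259.2/(0.85 × 7.85 × 14.5) = 2.68 in.

a ≈ 2.68 in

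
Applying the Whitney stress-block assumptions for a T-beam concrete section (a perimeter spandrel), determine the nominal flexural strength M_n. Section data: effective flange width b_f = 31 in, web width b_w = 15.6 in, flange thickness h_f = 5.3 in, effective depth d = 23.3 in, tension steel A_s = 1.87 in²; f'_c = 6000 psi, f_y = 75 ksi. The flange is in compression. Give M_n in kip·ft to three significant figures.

Tension: T = A_s f_y = 1.87 × 75 = 140.25 kips.
Try a within the flange: a = T/(0.85 f'_c b_f) = 140.25/(0.85 × 6 × 31) = 0.887 in.
Since a = 0.887 ≤ h_f = 5.3 in, the stress block lies entirely in the flange; analyse as a rectangular beam of width b_f.
M_n = T(d − a/2) = 140.25 × (23.3 − 0.4435) = 3205.6 kip·in.
M_n = 3205.6/12 = 267.13 kip·ft.

M_n ≈ 267 kip·ft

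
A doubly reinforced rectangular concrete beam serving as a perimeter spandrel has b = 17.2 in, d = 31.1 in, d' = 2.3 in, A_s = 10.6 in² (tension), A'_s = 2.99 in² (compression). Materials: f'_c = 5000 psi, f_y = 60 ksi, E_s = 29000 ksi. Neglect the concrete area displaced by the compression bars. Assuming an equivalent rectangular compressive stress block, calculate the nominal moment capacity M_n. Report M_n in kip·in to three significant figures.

M_n ≈ 17900 kip·in

Assume both steels yield.
a = (A_s − A'_s) f_y/(0.85 f'_c b) = (10.6 − 2.99) × 60/(0.85 × 5 × 17.2) = 6.246 in.
c = a/β₁ = 6.246/0.8 = 7.808 in; ε'_s = 0.003(c − d')/c = 0.0021 ≥ ε_y = 0.0021, so the compression steel yields.
M_n = (A_s − A'_s) f_y (d − a/2) + A'_s f_y (d − d') = 456.6 × (31.1 − 3.123) + 179.4 × (31.1 − 2.3) = 12774.3 + 5166.7 = 17941.0 kip·in.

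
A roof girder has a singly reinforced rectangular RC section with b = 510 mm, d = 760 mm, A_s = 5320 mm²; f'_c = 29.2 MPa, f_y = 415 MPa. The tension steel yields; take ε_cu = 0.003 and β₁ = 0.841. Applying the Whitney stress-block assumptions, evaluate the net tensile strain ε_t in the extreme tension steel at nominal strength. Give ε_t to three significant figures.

ε_t ≈ 0.00799

a = A_s f_y/(0.85 f'_c b) = 174.42 mm.
β₁ = 0.841, so c = a/β₁ = 174.42/0.841 = 207.40 mm.
From the linear strain diagram with ε_cu = 0.003: ε_t = 0.003 (d − c)/c = 0.003 × (760 − 207.40)/207.40 = 0.00799.
Since ε_t ≥ 0.005, the section is tension-controlled.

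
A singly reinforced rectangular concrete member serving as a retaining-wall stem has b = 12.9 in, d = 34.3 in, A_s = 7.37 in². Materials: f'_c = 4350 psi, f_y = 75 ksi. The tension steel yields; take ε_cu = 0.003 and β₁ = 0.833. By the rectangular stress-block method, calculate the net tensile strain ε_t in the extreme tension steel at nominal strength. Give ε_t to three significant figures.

ε_t ≈ 0.00440

a = A_s f_y/(0.85 f'_c b) = 11.589 in.
β₁ = 0.833, so c = a/β₁ = 11.589/0.833 = 13.912 in.
From the linear strain diagram with ε_cu = 0.003: ε_t = 0.003 (d − c)/c = 0.003 × (34.3 − 13.912)/13.912 = 0.00440.
ε_t is between 0.004 and 0.005 — transition zone.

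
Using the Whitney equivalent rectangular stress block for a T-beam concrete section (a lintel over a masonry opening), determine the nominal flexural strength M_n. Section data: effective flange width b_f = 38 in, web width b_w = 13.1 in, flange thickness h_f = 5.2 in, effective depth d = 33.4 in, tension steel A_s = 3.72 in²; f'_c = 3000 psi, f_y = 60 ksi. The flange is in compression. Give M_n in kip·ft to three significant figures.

M_n ≈ 600 kip·ft

Tension: T = A_s f_y = 3.72 × 60 = 223.2 kips.
Try a within the flange: a = T/(0.85 f'_c b_f) = 223.2/(0.85 × 3 × 38) = 2.303 in.
Since a = 2.303 ≤ h_f = 5.2 in, the stress block lies entirely in the flange; analyse as a rectangular beam of width b_f.
M_n = T(d − a/2) = 223.2 × (33.4 − 1.1515) = 7197.9 kip·in.
M_n = 7197.9/12 = 599.83 kip·ft.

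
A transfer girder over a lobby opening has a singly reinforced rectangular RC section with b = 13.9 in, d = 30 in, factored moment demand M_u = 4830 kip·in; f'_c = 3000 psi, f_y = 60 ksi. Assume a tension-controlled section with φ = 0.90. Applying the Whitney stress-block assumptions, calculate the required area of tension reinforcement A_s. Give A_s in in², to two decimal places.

A_s ≈ 3.29 in²

M_n = M_u/φ = 4830/0.90 = 5366.67 kip·in.
From M_n = 0.85 f'_c a b (d − a/2):
a = d − √(d² − 2M_n/(0.85 f'_c b)) = 30 − √(30² − 2 × 5366.67/(0.85 × 3 × 13.9)) = 5.563 in.
A_s = 0.85 f'_c a b / f_y = 0.85 × 3 × 5.563 × 13.9 / 60 = 3.286 in².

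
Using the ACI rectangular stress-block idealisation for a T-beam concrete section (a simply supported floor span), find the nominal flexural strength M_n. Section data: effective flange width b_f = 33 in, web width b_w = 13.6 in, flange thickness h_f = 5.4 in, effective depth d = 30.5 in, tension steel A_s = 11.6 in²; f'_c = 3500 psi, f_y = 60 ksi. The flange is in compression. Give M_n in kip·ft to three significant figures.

Tension: T = A_s f_y = 11.6 × 60 = 696 kips.
Try a within the flange: a = T/(0.85 f'_c b_f) = 696/(0.85 × 3.5 × 33) = 7.089 in.
a = 7.089 > h_f = 5.4 in: the block extends into the web. Split into flange-overhang and web parts.
C_f = 0.85 f'_c (b_f − b_w) h_f = 0.85 × 3.5 × (33 − 13.6) × 5.4 = 311.7 kips.
Remaining web compression depth: a_w = (T − C_f)/(0.85 f'_c b_w) = (696 − 311.7)/(0.85 × 3.5 × 13.6) = 9.498 in.
M_n = C_f(d − h_f/2) + (T − C_f)(d − a_w/2) = 311.7 × (30.5 − 2.7) + 384.3 × (30.5 − 4.749) = 8665.3 + 9896.1 = 18561.4 kip·in.
M_n = 18561.4/12 = 1546.78 kip·ft.

M_n ≈ 1550 kip·ft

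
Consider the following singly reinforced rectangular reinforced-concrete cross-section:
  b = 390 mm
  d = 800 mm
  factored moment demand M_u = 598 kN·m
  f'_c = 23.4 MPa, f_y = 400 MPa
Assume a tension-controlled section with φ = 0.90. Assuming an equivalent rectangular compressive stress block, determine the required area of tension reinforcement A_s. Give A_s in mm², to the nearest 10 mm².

A_s ≈ 2240 mm²

M_n = M_u/φ = 598/0.90 = 664.444 kN·m.
With M_n = 0.85 f'_c a b (d − a/2), solve the quadratic for a:
a = d − √(d² − 2M_n/(0.85 f'_c b)) = 800 − √(800² − 2 × 664.444×10⁶/(0.85 × 23.4 × 390)) = 115.39 mm.
A_s = 0.85 f'_c a b / f_y = 0.85 × 23.4 × 115.39 × 390 / 400 = 2237.7 mm².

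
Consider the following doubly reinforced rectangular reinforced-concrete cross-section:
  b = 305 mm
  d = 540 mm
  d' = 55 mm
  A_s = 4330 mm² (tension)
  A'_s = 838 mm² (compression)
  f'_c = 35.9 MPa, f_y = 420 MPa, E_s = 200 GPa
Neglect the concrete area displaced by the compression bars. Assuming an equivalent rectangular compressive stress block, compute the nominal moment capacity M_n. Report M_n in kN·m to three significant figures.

Assume both tension and compression steel yield.
Net tension couple steel: A_s − A'_s = 3492 mm².
a = (A_s − A'_s) f_y / (0.85 f'_c b) = 1466640/(0.85 × 35.9 × 305) = 157.58 mm.
c = a/β₁ = 157.58/0.794 = 198.46 mm; ε'_s = 0.003(c − d')/c = 0.0022 ≥ f_y/E_s = 0.0021, so compression steel does yield.
M_n = (A_s − A'_s) f_y (d − a/2) + A'_s f_y (d − d') = [1466640 × (540 − 78.79) + 351960 × (540 − 55)] × 10⁻⁶ = 676.43 + 170.70 = 847.13 kN·m.

M_n ≈ 847 kN·m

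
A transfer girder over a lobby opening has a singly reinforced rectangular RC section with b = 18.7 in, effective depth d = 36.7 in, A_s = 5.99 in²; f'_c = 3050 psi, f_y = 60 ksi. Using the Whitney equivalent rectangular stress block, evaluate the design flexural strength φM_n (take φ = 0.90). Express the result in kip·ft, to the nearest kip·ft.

T = A_s f_y = 5.99 × 60 = 359.4 kips.
a = T/(0.85 f'_c b) = 359.4/(0.85 × 3.05 × 18.7) = 7.413 in.
M_n = T(d − a/2) = 359.4 × (36.7 − 3.7065) = 11857.9 kip·in = 11857.9/12 = 988.16 kip·ft.
φM_n = 0.90 × 988.16 = 889.34 kip·ft.

φM_n ≈ 889 kip·ft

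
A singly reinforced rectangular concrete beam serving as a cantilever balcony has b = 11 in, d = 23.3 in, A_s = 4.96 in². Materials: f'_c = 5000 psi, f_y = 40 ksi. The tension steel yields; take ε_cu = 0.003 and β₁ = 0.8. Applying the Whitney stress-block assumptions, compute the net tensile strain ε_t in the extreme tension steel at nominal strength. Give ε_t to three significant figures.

ε_t ≈ 0.0102

a = A_s f_y/(0.85 f'_c b) = 4.244 in.
β₁ = 0.8, so c = a/β₁ = 4.244/0.8 = 5.305 in.
From the linear strain diagram with ε_cu = 0.003: ε_t = 0.003 (d − c)/c = 0.003 × (23.3 − 5.305)/5.305 = 0.0102.
Since ε_t ≥ 0.005, the section is tension-controlled.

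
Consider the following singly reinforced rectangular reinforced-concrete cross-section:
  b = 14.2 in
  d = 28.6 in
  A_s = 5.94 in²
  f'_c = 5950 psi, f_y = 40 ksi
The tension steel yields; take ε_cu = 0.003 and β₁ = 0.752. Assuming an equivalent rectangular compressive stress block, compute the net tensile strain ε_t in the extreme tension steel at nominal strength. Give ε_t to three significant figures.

a = A_s f_y/(0.85 f'_c b) = 3.308 in.
β₁ = 0.752, so c = a/β₁ = 3.308/0.752 = 4.399 in.
From the linear strain diagram with ε_cu = 0.003: ε_t = 0.003 (d − c)/c = 0.003 × (28.6 − 4.399)/4.399 = 0.0165.
Since ε_t ≥ 0.005, the section is tension-controlled.

ε_t ≈ 0.0165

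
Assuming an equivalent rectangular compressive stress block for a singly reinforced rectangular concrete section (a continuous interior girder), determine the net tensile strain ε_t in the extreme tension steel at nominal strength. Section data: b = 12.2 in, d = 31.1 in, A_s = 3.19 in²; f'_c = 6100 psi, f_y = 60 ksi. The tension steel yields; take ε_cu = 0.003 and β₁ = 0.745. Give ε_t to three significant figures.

a = A_s f_y/(0.85 f'_c b) = 3.026 in.
β₁ = 0.745, so c = a/β₁ = 3.026/0.745 = 4.062 in.
From the linear strain diagram with ε_cu = 0.003: ε_t = 0.003 (d − c)/c = 0.003 × (31.1 − 4.062)/4.062 = 0.0200.
Since ε_t ≥ 0.005, the section is tension-controlled.

ε_t ≈ 0.0200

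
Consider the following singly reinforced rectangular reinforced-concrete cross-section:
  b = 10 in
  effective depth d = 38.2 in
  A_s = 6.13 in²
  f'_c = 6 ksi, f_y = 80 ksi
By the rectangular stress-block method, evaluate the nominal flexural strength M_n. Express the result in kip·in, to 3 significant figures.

T = A_s f_y = 6.13 × 80 = 490.4 kips.
a = T/(0.85 f'_c b) = 490.4/(0.85 × 6 × 10) = 9.616 in.
M_n = T(d − a/2) = 490.4 × (38.2 − 4.808) = 16375.4 kip·in.

M_n ≈ 16400 kip·in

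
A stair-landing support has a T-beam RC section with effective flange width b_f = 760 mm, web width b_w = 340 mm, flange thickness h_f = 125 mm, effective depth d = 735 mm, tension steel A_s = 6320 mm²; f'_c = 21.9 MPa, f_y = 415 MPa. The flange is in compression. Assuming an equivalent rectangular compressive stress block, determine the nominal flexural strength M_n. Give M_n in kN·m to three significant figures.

M_n ≈ 1650 kN·m

Tension: T = A_s f_y = 6320 × 415 = 2622800 N.
Try a within the flange: a = T/(0.85 f'_c b_f) = 2622800/(0.85 × 21.9 × 760) = 185.39 mm.
a = 185.39 > h_f = 125 mm: the block extends into the web. Split into flange-overhang and web parts.
C_f = 0.85 f'_c (b_f − b_w) h_f = 0.85 × 21.9 × (760 − 340) × 125 = 977288 N.
Remaining web compression depth: a_w = (T − C_f)/(0.85 f'_c b_w) = (2622800 − 977288)/(0.85 × 21.9 × 340) = 259.99 mm.
M_n = C_f(d − h_f/2) + (T − C_f)(d − a_w/2) = 977288 × (735 − 62.5) + 1645512 × (735 − 129.995) = 657.23 + 995.54 = 1652.77 × 10⁶ N·mm.
M_n = 1652.77 kN·m.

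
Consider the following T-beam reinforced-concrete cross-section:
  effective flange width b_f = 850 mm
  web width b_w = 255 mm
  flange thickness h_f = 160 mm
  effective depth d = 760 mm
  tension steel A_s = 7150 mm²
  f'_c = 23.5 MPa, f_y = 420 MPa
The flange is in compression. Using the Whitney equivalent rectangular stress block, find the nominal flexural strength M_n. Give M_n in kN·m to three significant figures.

M_n ≈ 2010 kN·m

Tension: T = A_s f_y = 7150 × 420 = 3003000 N.
Try a within the flange: a = T/(0.85 f'_c b_f) = 3003000/(0.85 × 23.5 × 850) = 176.87 mm.
a = 176.87 > h_f = 160 mm: the block extends into the web. Split into flange-overhang and web parts.
C_f = 0.85 f'_c (b_f − b_w) h_f = 0.85 × 23.5 × (850 − 255) × 160 = 1901620 N.
Remaining web compression depth: a_w = (T − C_f)/(0.85 f'_c b_w) = (3003000 − 1901620)/(0.85 × 23.5 × 255) = 216.23 mm.
M_n = C_f(d − h_f/2) + (T − C_f)(d − a_w/2) = 1901620 × (760 − 80) + 1101380 × (760 − 108.115) = 1293.10 + 717.97 = 2011.07 × 10⁶ N·mm.
M_n = 2011.07 kN·m.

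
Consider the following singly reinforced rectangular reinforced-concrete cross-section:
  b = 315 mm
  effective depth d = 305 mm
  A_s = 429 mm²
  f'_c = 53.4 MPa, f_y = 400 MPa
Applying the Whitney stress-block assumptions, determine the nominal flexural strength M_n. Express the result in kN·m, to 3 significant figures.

M_n ≈ 51.3 kN·m

T = A_s f_y = 429 × 400 = 171600 N = 171.6 kN.
From C = T: a = T/(0.85 f'_c b) = 171600/(0.85 × 53.4 × 315) = 12.00 mm.
M_n = T(d − a/2) = 171.6 kN × (305 − 6) mm = 51.31 kN·m.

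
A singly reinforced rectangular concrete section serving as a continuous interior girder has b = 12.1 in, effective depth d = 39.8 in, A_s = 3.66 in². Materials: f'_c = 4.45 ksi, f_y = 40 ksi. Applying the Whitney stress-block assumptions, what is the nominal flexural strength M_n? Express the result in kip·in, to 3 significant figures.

M_n ≈ 5590 kip·in

T = A_s f_y = 3.66 × 40 = 146.4 kips.
a = T/(0.85 f'_c b) = 146.4/(0.85 × 4.45 × 12.1) = 3.199 in.
M_n = T(d − a/2) = 146.4 × (39.8 − 1.5995) = 5592.6 kip·in.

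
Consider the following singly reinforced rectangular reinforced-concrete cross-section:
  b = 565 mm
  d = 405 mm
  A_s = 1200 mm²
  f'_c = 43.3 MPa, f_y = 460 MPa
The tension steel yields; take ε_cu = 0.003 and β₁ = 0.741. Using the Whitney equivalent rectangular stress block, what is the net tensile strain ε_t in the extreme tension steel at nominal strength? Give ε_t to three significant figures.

ε_t ≈ 0.0309

a = A_s f_y/(0.85 f'_c b) = 26.55 mm.
β₁ = 0.741, so c = a/β₁ = 26.55/0.741 = 35.83 mm.
From the linear strain diagram with ε_cu = 0.003: ε_t = 0.003 (d − c)/c = 0.003 × (405 − 35.83)/35.83 = 0.0309.
Since ε_t ≥ 0.005, the section is tension-controlled.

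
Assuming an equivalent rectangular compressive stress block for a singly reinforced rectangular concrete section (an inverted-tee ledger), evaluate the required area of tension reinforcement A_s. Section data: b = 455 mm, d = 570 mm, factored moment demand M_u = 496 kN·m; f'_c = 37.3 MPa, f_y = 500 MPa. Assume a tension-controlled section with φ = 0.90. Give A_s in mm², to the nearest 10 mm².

A_s ≈ 2060 mm²

M_n = M_u/φ = 496/0.90 = 551.111 kN·m.
With M_n = 0.85 f'_c a b (d − a/2), solve the quadratic for a:
a = d − √(d² − 2M_n/(0.85 f'_c b)) = 570 − √(570² − 2 × 551.111×10⁶/(0.85 × 37.3 × 455)) = 71.51 mm.
A_s = 0.85 f'_c a b / f_y = 0.85 × 37.3 × 71.51 × 455 / 500 = 2063.2 mm².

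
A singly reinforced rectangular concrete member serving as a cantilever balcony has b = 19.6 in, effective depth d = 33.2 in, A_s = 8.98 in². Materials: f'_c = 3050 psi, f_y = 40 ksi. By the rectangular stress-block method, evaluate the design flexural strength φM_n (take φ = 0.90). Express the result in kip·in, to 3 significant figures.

T = A_s f_y = 8.98 × 40 = 359.2 kips.
a = T/(0.85 f'_c b) = 359.2/(0.85 × 3.05 × 19.6) = 7.069 in.
M_n = T(d − a/2) = 359.2 × (33.2 − 3.5345) = 10655.8 kip·in.
φM_n = 0.90 × 10655.8 = 9590.2 kip·in.

φM_n ≈ 9590 kip·in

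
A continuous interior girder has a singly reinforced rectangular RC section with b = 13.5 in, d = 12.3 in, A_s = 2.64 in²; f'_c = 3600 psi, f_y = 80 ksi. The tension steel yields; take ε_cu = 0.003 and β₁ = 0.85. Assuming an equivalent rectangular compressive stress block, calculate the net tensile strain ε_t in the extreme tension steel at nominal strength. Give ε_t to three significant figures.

a = A_s f_y/(0.85 f'_c b) = 5.113 in.
β₁ = 0.85, so c = a/β₁ = 5.113/0.85 = 6.015 in.
From the linear strain diagram with ε_cu = 0.003: ε_t = 0.003 (d − c)/c = 0.003 × (12.3 − 6.015)/6.015 = 0.00313.
ε_t < 0.004 — the section is over-reinforced for flexure under ACI limits.

ε_t ≈ 0.00313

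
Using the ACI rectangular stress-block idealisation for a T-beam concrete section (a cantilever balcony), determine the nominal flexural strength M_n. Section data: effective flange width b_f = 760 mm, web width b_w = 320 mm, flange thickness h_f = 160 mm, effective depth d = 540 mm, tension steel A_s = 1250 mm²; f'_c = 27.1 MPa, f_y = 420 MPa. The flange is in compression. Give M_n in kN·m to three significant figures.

M_n ≈ 276 kN·m

Tension: T = A_s f_y = 1250 × 420 = 525000 N.
Try a within the flange: a = T/(0.85 f'_c b_f) = 525000/(0.85 × 27.1 × 760) = 29.99 mm.
Since a = 29.99 ≤ h_f = 160 mm, the stress block lies entirely in the flange; analyse as a rectangular beam of width b_f.
M_n = T(d − a/2) = 525000 × (540 − 14.995) = 275.63 × 10⁶ N·mm.
M_n = 275.63 kN·m.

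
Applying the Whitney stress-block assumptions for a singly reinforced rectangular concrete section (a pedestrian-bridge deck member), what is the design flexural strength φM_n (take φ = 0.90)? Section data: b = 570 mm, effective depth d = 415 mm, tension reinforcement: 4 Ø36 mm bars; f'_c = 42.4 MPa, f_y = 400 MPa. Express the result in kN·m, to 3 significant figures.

A_s = 4 × 1018 = 4072 mm².
T = A_s f_y = 4072 × 400 = 1628800 N = 1628.8 kN.
From C = T: a = T/(0.85 f'_c b) = 1628800/(0.85 × 42.4 × 570) = 79.29 mm.
M_n = T(d − a/2) = 1628.8 kN × (415 − 39.645) mm = 611.38 kN·m.
φM_n = 0.90 × 611.38 = 550.24 kN·m.

φM_n ≈ 550 kN·m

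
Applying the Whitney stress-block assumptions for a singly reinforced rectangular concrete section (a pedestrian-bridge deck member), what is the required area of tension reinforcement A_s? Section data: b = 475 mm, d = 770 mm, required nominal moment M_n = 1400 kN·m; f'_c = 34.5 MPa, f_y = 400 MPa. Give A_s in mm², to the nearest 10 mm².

With M_n = 0.85 f'_c a b (d − a/2), solve the quadratic for a:
a = d − √(d² − 2M_n/(0.85 f'_c b)) = 770 − √(770² − 2 × 1400×10⁶/(0.85 × 34.5 × 475)) = 143.99 mm.
A_s = 0.85 f'_c a b / f_y = 0.85 × 34.5 × 143.99 × 475 / 400 = 5014.2 mm².

A_s ≈ 5010 mm²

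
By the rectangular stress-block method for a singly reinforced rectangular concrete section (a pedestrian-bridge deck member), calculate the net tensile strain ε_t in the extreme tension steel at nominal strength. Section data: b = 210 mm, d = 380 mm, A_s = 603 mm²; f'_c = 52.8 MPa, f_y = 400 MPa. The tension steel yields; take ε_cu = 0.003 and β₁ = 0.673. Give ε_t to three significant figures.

a = A_s f_y/(0.85 f'_c b) = 25.59 mm.
β₁ = 0.673, so c = a/β₁ = 25.59/0.673 = 38.02 mm.
From the linear strain diagram with ε_cu = 0.003: ε_t = 0.003 (d − c)/c = 0.003 × (380 − 38.02)/38.02 = 0.0270.
Since ε_t ≥ 0.005, the section is tension-controlled.

ε_t ≈ 0.0270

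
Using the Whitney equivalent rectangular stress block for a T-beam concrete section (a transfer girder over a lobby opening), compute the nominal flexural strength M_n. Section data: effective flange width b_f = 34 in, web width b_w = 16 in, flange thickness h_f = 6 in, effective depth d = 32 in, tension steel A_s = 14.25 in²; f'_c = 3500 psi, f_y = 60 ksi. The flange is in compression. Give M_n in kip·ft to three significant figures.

M_n ≈ 1950 kip·ft

Tension: T = A_s f_y = 14.25 × 60 = 855 kips.
Try a within the flange: a = T/(0.85 f'_c b_f) = 855/(0.85 × 3.5 × 34) = 8.453 in.
a = 8.453 > h_f = 6 in: the block extends into the web. Split into flange-overhang and web parts.
C_f = 0.85 f'_c (b_f − b_w) h_f = 0.85 × 3.5 × (34 − 16) × 6 = 321.3 kips.
Remaining web compression depth: a_w = (T − C_f)/(0.85 f'_c b_w) = (855 − 321.3)/(0.85 × 3.5 × 16) = 11.212 in.
M_n = C_f(d − h_f/2) + (T − C_f)(d − a_w/2) = 321.3 × (32 − 3) + 533.7 × (32 − 5.606) = 9317.7 + 14086.5 = 23404.2 kip·in.
M_n = 23404.2/12 = 1950.35 kip·ft.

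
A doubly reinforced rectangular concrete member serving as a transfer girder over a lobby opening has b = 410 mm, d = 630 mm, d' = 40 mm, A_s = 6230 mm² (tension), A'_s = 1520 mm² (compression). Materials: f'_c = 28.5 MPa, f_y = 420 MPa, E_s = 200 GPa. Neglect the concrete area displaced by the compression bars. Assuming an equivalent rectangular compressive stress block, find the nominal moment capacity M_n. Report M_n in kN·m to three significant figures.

M_n ≈ 1430 kN·m

Assume both tension and compression steel yield.
Net tension couple steel: A_s − A'_s = 4710 mm².
a = (A_s − A'_s) f_y / (0.85 f'_c b) = 1978200/(0.85 × 28.5 × 410) = 199.17 mm.
c = a/β₁ = 199.17/0.846 = 235.43 mm; ε'_s = 0.003(c − d')/c = 0.0025 ≥ f_y/E_s = 0.0021, so compression steel does yield.
M_n = (A_s − A'_s) f_y (d − a/2) + A'_s f_y (d − d') = [1978200 × (630 − 99.585) + 638400 × (630 − 40)] × 10⁻⁶ = 1049.27 + 376.66 = 1425.93 kN·m.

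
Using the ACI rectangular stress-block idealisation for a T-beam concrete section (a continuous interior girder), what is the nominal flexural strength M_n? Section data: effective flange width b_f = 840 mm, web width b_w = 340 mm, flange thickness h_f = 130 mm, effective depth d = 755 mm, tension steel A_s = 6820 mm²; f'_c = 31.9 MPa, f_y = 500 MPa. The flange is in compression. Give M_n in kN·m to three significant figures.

M_n ≈ 2310 kN·m

Tension: T = A_s f_y = 6820 × 500 = 3410000 N.
Try a within the flange: a = T/(0.85 f'_c b_f) = 3410000/(0.85 × 31.9 × 840) = 149.72 mm.
a = 149.72 > h_f = 130 mm: the block extends into the web. Split into flange-overhang and web parts.
C_f = 0.85 f'_c (b_f − b_w) h_f = 0.85 × 31.9 × (840 − 340) × 130 = 1762475 N.
Remaining web compression depth: a_w = (T − C_f)/(0.85 f'_c b_w) = (3410000 − 1762475)/(0.85 × 31.9 × 340) = 178.71 mm.
M_n = C_f(d − h_f/2) + (T − C_f)(d − a_w/2) = 1762475 × (755 − 65) + 1647525 × (755 − 89.355) = 1216.11 + 1096.67 = 2312.78 × 10⁶ N·mm.
M_n = 2312.78 kN·m.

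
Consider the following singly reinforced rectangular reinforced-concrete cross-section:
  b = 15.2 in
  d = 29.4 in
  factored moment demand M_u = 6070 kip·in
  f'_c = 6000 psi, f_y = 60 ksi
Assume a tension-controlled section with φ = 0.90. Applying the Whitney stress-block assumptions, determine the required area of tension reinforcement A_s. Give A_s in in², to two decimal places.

M_n = M_u/φ = 6070/0.90 = 6744.44 kip·in.
From M_n = 0.85 f'_c a b (d − a/2):
a = d − √(d² − 2M_n/(0.85 f'_c b)) = 29.4 − √(29.4² − 2 × 6744.44/(0.85 × 6 × 15.2)) = 3.125 in.
A_s = 0.85 f'_c a b / f_y = 0.85 × 6 × 3.125 × 15.2 / 60 = 4.038 in².

A_s ≈ 4.04 in²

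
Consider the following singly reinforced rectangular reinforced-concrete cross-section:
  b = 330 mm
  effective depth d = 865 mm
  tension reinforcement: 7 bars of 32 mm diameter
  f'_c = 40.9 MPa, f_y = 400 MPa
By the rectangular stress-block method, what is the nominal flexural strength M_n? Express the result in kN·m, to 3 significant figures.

A_s = 7 × 804 = 5628 mm².
T = A_s f_y = 5628 × 400 = 2251200 N = 2251.2 kN.
From C = T: a = T/(0.85 f'_c b) = 2251200/(0.85 × 40.9 × 330) = 196.23 mm.
M_n = T(d − a/2) = 2251.2 kN × (865 − 98.115) mm = 1726.41 kN·m.

M_n ≈ 1730 kN·m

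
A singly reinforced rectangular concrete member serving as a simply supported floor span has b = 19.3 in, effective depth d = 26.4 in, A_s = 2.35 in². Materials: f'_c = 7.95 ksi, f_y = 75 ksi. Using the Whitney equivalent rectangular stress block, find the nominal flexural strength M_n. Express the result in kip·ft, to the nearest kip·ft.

T = A_s f_y = 2.35 × 75 = 176.25 kips.
a = T/(0.85 f'_c b) = 176.25/(0.85 × 7.95 × 19.3) = 1.351 in.
M_n = T(d − a/2) = 176.25 × (26.4 − 0.6755) = 4533.9 kip·in = 4533.9/12 = 377.83 kip·ft.

M_n ≈ 378 kip·ft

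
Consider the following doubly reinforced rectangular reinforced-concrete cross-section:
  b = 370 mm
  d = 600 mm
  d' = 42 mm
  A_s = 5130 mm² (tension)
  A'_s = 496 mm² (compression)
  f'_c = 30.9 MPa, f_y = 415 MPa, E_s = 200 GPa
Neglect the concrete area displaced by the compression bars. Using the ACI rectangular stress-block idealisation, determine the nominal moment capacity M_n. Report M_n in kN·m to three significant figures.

Assume both tension and compression steel yield.
Net tension couple steel: A_s − A'_s = 4634 mm².
a = (A_s − A'_s) f_y / (0.85 f'_c b) = 1923110/(0.85 × 30.9 × 370) = 197.89 mm.
c = a/β₁ = 197.89/0.829 = 238.71 mm; ε'_s = 0.003(c − d')/c = 0.0025 ≥ f_y/E_s = 0.0021, so compression steel does yield.
M_n = (A_s − A'_s) f_y (d − a/2) + A'_s f_y (d − d') = [1923110 × (600 − 98.945) + 205840 × (600 − 42)] × 10⁻⁶ = 963.58 + 114.86 = 1078.44 kN·m.

M_n ≈ 1080 kN·m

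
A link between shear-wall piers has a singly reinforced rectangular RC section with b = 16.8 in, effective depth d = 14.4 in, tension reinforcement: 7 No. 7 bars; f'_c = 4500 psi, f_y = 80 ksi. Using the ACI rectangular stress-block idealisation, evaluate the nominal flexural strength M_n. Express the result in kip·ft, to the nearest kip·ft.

A_s = 7 × 0.6 = 4.2 in².
T = A_s f_y = 4.2 × 80 = 336 kips.
a = T/(0.85 f'_c b) = 336/(0.85 × 4.5 × 16.8) = 5.229 in.
M_n = T(d − a/2) = 336 × (14.4 − 2.6145) = 3959.9 kip·in = 3959.9/12 = 329.99 kip·ft.

M_n ≈ 330 kip·ft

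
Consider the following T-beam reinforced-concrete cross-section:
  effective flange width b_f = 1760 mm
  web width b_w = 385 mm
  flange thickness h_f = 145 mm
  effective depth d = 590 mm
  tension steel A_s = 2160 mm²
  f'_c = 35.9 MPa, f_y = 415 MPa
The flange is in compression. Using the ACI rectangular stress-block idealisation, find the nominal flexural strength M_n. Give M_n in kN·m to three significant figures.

M_n ≈ 521 kN·m

Tension: T = A_s f_y = 2160 × 415 = 896400 N.
Try a within the flange: a = T/(0.85 f'_c b_f) = 896400/(0.85 × 35.9 × 1760) = 16.69 mm.
Since a = 16.69 ≤ h_f = 145 mm, the stress block lies entirely in the flange; analyse as a rectangular beam of width b_f.
M_n = T(d − a/2) = 896400 × (590 − 8.345) = 521.40 × 10⁶ N·mm.
M_n = 521.40 kN·m.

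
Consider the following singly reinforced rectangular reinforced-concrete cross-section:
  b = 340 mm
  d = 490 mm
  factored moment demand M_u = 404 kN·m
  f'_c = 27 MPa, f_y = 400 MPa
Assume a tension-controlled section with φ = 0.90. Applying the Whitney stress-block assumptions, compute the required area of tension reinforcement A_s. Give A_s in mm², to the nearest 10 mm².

A_s ≈ 2660 mm²

M_n = M_u/φ = 404/0.90 = 448.889 kN·m.
With M_n = 0.85 f'_c a b (d − a/2), solve the quadratic for a:
a = d − √(d² − 2M_n/(0.85 f'_c b)) = 490 − √(490² − 2 × 448.889×10⁶/(0.85 × 27 × 340)) = 136.38 mm.
A_s = 0.85 f'_c a b / f_y = 0.85 × 27 × 136.38 × 340 / 400 = 2660.4 mm².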